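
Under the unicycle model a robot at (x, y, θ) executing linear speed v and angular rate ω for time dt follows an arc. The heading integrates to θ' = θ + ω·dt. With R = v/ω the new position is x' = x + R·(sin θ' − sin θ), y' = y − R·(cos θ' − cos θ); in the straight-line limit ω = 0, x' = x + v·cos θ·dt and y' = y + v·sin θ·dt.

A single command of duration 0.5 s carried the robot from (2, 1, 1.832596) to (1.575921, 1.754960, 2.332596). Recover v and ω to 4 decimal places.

v = 1.7500, ω = 1.0000

Δθ = 2.332596 − 1.832596 = 0.500000
ω = Δθ/dt = 0.500000/0.5 = 1.0000
R = −Δy/(cos θ' − cos θ) = 1.7500
v = R·ω = 1.7500·1.0000 = 1.7500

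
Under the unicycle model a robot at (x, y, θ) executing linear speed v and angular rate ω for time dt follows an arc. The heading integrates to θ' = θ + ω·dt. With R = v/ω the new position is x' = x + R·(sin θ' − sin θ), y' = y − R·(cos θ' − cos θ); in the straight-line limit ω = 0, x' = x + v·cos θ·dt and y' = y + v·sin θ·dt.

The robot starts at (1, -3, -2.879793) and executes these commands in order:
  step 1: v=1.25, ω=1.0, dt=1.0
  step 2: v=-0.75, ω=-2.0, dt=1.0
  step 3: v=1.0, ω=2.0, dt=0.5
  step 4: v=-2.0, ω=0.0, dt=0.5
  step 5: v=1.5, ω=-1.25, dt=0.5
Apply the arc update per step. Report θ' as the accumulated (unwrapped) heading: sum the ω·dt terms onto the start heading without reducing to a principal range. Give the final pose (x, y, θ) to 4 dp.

step 1: θ'=-1.8798 (R=1.2500) → pose (0.1327, -3.8273, -1.8798)
step 2: θ'=-3.8798 (R=0.3750) → pose (0.7423, -3.6639, -3.8798)
step 3: θ'=-2.8798 (R=0.5000) → pose (0.2764, -3.5508, -2.8798)
step 4: θ'=-2.8798 (straight) → pose (1.2424, -3.2920, -2.8798)
step 5: θ'=-3.5048 (R=-1.2000) → pose (0.5055, -3.2546, -3.5048)

(0.5055, -3.2546, -3.5048)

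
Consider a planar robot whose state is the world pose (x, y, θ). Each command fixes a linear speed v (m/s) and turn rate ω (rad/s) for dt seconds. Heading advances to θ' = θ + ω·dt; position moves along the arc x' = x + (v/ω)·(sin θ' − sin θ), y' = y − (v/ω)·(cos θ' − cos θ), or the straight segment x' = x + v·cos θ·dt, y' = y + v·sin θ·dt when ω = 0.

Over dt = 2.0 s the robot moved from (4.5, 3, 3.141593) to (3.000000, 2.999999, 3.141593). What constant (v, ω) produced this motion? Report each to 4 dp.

v = 0.7500, ω = 0.0000

Δθ = 3.141593 − 3.141593 = 0.000000
ω = Δθ/dt = 0.000000/2.0 = 0.0000
ω = 0 → v = (Δx·cos θ + Δy·sin θ)/dt = 0.7500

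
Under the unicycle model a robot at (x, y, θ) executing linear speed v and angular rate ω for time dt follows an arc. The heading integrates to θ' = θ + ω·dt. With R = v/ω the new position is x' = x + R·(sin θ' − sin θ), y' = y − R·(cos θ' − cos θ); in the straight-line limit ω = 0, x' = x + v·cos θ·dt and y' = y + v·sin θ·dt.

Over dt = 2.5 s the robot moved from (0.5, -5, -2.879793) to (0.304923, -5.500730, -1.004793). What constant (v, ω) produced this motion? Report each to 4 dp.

Δθ = -1.004793 − -2.879793 = 1.875000
ω = Δθ/dt = 1.875000/2.5 = 0.7500
R = −Δy/(cos θ' − cos θ) = 0.3333
v = R·ω = 0.3333·0.7500 = 0.2500

v = 0.2500, ω = 0.7500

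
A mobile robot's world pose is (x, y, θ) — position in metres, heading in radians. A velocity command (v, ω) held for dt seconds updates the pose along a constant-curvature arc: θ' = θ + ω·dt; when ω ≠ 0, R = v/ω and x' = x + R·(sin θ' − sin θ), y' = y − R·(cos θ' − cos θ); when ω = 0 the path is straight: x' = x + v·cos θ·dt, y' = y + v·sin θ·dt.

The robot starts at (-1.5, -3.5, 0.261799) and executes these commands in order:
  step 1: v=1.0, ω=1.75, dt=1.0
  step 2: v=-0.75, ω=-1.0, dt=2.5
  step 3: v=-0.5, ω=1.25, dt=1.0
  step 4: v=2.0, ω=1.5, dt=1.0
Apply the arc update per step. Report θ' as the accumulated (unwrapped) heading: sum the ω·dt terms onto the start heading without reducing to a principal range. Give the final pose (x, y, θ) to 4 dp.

(-2.5177, -1.9359, 2.2618)

step 1: θ'=2.0118 (R=0.5714) → pose (-1.1311, -2.7041, 2.0118)
step 2: θ'=-0.4882 (R=0.7500) → pose (-2.1612, -3.6866, -0.4882)
step 3: θ'=0.7618 (R=-0.4000) → pose (-2.6249, -3.7505, 0.7618)
step 4: θ'=2.2618 (R=1.3333) → pose (-2.5177, -1.9359, 2.2618)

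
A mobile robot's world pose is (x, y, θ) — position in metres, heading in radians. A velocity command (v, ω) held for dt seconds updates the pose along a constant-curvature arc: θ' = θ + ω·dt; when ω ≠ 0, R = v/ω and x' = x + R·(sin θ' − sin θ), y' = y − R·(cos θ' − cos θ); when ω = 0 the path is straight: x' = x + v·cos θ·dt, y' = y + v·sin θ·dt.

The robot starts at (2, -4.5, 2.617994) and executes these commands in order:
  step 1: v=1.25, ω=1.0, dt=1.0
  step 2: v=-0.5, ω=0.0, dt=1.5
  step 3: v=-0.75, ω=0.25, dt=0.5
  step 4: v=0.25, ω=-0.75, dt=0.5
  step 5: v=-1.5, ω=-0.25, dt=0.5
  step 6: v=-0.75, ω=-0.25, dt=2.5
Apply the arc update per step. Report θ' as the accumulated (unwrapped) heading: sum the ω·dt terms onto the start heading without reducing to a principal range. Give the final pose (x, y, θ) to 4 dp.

step 1: θ'=3.6180 (R=1.2500) → pose (0.8018, -4.4717, 3.6180)
step 2: θ'=3.6180 (straight) → pose (1.4683, -4.1278, 3.6180)
step 3: θ'=3.7430 (R=-3.0000) → pose (1.7899, -3.9355, 3.7430)
step 4: θ'=3.3680 (R=-0.3333) → pose (1.6761, -3.9854, 3.3680)
step 5: θ'=3.2430 (R=6.0000) → pose (2.4156, -3.8631, 3.2430)
step 6: θ'=2.6180 (R=3.0000) → pose (4.2193, -4.2497, 2.6180)

(4.2193, -4.2497, 2.6180)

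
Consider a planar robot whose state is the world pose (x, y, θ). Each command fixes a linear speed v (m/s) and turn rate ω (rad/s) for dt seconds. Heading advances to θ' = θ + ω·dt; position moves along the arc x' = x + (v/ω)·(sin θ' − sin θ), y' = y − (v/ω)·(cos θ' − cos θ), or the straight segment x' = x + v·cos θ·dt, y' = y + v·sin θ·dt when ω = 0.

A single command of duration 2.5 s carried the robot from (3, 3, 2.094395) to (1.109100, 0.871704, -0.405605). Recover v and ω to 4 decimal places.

Δθ = -0.405605 − 2.094395 = -2.500000
ω = Δθ/dt = -2.500000/2.5 = -1.0000
R = −Δy/(cos θ' − cos θ) = 1.5000
v = R·ω = 1.5000·-1.0000 = -1.5000

v = -1.5000, ω = -1.0000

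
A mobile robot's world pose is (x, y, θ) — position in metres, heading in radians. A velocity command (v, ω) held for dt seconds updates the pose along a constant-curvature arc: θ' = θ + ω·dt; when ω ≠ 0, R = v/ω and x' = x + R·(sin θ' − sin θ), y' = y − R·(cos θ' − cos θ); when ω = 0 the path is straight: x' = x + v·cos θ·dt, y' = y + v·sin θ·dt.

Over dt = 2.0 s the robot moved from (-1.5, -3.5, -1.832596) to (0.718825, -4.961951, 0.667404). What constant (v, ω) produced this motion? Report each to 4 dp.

Δθ = 0.667404 − -1.832596 = 2.500000
ω = Δθ/dt = 2.500000/2.0 = 1.2500
R = Δx/(sin θ' − sin θ) = 1.4000
v = R·ω = 1.4000·1.2500 = 1.7500

v = 1.7500, ω = 1.2500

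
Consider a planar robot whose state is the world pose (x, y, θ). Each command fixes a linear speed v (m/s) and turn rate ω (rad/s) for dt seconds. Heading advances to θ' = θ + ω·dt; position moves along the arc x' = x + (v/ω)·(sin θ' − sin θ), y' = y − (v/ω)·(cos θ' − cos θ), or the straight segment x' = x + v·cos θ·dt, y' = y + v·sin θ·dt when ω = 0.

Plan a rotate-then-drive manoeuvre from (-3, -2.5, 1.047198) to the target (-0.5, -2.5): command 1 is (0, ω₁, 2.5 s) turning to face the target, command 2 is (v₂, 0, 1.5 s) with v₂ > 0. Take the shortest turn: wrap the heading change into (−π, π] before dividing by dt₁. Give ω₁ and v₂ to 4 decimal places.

ω₁ = -0.4189, v₂ = 1.6667

heading to target = atan2(-2.5−-2.5, -0.5−-3) = 0.0000
Δθ = wrap(0.0000 − 1.0472) = -1.0472; ω₁ = Δθ/dt₁ = -0.4189
distance = √((-0.5−-3)² + (-2.5−-2.5)²) = 2.5000; v₂ = distance/dt₂ = 1.6667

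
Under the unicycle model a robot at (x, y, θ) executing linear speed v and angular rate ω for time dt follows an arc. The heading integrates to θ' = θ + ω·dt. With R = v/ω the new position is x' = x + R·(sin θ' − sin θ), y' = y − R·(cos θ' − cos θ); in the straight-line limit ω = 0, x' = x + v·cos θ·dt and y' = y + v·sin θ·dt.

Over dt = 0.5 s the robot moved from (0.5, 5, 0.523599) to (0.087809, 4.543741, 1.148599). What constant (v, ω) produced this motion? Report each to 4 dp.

Δθ = 1.148599 − 0.523599 = 0.625000
ω = Δθ/dt = 0.625000/0.5 = 1.2500
R = −Δy/(cos θ' − cos θ) = -1.0000
v = R·ω = -1.0000·1.2500 = -1.2500

v = -1.2500, ω = 1.2500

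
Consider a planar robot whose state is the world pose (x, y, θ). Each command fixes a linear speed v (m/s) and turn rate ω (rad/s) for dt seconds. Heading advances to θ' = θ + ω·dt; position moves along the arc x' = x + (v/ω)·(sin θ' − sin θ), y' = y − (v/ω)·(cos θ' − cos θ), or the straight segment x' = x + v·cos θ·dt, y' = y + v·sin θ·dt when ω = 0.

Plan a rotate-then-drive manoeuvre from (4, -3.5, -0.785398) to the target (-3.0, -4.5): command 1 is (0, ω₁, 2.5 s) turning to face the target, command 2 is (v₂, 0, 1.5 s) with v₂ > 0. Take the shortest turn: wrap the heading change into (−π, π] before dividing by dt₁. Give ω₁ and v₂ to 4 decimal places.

heading to target = atan2(-4.5−-3.5, -3−4) = -2.9997
Δθ = wrap(-2.9997 − -0.7854) = -2.2143; ω₁ = Δθ/dt₁ = -0.8857
distance = √((-3−4)² + (-4.5−-3.5)²) = 7.0711; v₂ = distance/dt₂ = 4.7140

ω₁ = -0.8857, v₂ = 4.7140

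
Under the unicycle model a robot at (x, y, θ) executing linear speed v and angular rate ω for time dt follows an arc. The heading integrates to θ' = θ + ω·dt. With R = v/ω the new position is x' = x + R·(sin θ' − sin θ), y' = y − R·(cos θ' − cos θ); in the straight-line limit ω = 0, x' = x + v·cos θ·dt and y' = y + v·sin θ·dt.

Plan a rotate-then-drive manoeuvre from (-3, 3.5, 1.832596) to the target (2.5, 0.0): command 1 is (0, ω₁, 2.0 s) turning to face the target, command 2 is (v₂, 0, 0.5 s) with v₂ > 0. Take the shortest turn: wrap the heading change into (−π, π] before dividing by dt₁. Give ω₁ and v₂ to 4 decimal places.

heading to target = atan2(0−3.5, 2.5−-3) = -0.5667
Δθ = wrap(-0.5667 − 1.8326) = -2.3993; ω₁ = Δθ/dt₁ = -1.1997
distance = √((2.5−-3)² + (0−3.5)²) = 6.5192; v₂ = distance/dt₂ = 13.0384

ω₁ = -1.1997, v₂ = 13.0384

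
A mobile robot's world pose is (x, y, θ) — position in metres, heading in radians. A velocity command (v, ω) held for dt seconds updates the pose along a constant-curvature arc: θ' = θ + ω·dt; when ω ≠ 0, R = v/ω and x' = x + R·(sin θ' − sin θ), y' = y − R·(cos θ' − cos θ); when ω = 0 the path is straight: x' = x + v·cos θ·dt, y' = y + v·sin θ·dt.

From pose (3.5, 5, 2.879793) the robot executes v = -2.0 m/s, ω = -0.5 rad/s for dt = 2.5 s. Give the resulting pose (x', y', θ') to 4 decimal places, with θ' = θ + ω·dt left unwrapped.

θ' = 2.8798 + -0.5·2.5 = 1.6298
R = v/ω = -2.0/-0.5 = 4.0000
x' = 3.5 + 4.0000·(sin 1.6298 − sin 2.8798) = 6.4578
y' = 5 − 4.0000·(cos 1.6298 − cos 2.8798) = 1.3721

(6.4578, 1.3721, 1.6298)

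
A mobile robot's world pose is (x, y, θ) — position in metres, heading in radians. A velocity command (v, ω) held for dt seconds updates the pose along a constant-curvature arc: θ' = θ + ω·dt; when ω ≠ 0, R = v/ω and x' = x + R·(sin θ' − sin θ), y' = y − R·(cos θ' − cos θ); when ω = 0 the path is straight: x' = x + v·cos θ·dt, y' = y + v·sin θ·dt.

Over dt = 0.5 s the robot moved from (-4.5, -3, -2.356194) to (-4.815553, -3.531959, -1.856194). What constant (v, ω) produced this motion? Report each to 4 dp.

Δθ = -1.856194 − -2.356194 = 0.500000
ω = Δθ/dt = 0.500000/0.5 = 1.0000
R = −Δy/(cos θ' − cos θ) = 1.2500
v = R·ω = 1.2500·1.0000 = 1.2500

v = 1.2500, ω = 1.0000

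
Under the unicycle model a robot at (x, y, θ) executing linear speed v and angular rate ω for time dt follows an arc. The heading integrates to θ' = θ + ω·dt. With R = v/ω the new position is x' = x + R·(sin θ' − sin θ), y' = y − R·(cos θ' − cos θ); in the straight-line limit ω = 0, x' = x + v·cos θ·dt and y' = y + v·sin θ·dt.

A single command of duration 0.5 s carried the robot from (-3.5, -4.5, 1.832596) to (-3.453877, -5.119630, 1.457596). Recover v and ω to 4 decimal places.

v = -1.2500, ω = -0.7500

Δθ = 1.457596 − 1.832596 = -0.375000
ω = Δθ/dt = -0.375000/0.5 = -0.7500
R = −Δy/(cos θ' − cos θ) = 1.6667
v = R·ω = 1.6667·-0.7500 = -1.2500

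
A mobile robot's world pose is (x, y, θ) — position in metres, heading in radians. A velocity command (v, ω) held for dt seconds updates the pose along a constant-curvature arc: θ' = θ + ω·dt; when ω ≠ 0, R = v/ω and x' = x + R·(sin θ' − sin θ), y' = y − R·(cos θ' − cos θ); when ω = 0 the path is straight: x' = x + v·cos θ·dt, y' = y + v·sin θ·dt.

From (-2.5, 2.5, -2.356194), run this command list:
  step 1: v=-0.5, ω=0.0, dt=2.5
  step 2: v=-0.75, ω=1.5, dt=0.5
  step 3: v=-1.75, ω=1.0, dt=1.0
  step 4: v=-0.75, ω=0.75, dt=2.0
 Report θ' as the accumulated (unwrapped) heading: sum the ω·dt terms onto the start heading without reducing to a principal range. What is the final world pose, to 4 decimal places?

(-3.5710, 5.0245, 0.8938)

step 1: θ'=-2.3562 (straight) → pose (-1.6161, 3.3839, -2.3562)
step 2: θ'=-1.6062 (R=-0.5000) → pose (-1.4700, 3.7197, -1.6062)
step 3: θ'=-0.6062 (R=-1.7500) → pose (-2.2218, 5.2199, -0.6062)
step 4: θ'=0.8938 (R=-1.0000) → pose (-3.5710, 5.0245, 0.8938)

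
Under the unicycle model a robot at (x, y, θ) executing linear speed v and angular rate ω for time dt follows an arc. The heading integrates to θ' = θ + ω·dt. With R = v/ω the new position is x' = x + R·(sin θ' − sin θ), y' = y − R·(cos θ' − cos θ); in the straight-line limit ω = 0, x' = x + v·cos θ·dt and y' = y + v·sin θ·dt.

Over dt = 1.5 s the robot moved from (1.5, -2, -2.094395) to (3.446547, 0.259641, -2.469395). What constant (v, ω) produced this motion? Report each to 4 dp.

v = -2.0000, ω = -0.2500

Δθ = -2.469395 − -2.094395 = -0.375000
ω = Δθ/dt = -0.375000/1.5 = -0.2500
R = −Δy/(cos θ' − cos θ) = 8.0000
v = R·ω = 8.0000·-0.2500 = -2.0000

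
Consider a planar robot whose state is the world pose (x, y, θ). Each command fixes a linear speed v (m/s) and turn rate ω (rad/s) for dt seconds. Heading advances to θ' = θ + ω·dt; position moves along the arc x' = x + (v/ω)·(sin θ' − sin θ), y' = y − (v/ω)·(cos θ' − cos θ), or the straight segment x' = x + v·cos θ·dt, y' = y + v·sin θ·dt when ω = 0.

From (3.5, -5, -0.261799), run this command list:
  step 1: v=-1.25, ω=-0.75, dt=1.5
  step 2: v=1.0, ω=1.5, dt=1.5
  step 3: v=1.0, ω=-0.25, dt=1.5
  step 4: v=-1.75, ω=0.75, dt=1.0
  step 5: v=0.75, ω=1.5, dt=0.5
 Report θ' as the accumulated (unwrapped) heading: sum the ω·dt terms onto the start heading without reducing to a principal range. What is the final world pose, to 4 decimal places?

(3.4919, -4.0067, 1.9882)

step 1: θ'=-1.3868 (R=1.6667) → pose (2.2928, -3.6951, -1.3868)
step 2: θ'=0.8632 (R=0.6667) → pose (3.4549, -4.0064, 0.8632)
step 3: θ'=0.4882 (R=-4.0000) → pose (4.6184, -3.0737, 0.4882)
step 4: θ'=1.2382 (R=-2.3333) → pose (3.5074, -4.3727, 1.2382)
step 5: θ'=1.9882 (R=0.5000) → pose (3.4919, -4.0067, 1.9882)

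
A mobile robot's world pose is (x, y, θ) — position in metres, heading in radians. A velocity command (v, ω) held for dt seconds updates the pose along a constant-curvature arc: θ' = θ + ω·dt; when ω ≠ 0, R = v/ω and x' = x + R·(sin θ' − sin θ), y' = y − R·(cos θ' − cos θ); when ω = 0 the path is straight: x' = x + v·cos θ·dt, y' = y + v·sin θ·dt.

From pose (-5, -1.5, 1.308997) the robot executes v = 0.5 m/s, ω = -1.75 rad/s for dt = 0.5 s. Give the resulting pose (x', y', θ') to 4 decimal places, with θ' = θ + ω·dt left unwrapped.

(-4.8442, -1.3147, 0.4340)

θ' = 1.3090 + -1.75·0.5 = 0.4340
R = v/ω = 0.5/-1.75 = -0.2857
x' = -5 + -0.2857·(sin 0.4340 − sin 1.3090) = -4.8442
y' = -1.5 − -0.2857·(cos 0.4340 − cos 1.3090) = -1.3147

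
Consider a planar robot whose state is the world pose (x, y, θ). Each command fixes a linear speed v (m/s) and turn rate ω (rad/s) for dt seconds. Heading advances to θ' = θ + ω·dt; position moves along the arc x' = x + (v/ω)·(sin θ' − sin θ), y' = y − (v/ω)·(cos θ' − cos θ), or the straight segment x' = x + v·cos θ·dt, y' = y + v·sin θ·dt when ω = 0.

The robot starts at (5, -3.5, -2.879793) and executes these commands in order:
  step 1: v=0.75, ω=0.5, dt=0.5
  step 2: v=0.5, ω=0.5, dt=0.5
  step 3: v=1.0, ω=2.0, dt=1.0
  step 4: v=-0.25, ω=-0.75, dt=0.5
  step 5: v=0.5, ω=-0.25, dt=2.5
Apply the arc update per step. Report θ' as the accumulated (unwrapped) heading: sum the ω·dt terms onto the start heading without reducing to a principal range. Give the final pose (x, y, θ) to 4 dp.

step 1: θ'=-2.6298 (R=1.5000) → pose (4.6536, -3.6411, -2.6298)
step 2: θ'=-2.3798 (R=1.0000) → pose (4.4531, -3.7894, -2.3798)
step 3: θ'=-0.3798 (R=0.5000) → pose (4.6129, -4.6155, -0.3798)
step 4: θ'=-0.7548 (R=0.3333) → pose (4.5081, -4.5488, -0.7548)
step 5: θ'=-1.3798 (R=-2.0000) → pose (5.1014, -5.6259, -1.3798)

(5.1014, -5.6259, -1.3798)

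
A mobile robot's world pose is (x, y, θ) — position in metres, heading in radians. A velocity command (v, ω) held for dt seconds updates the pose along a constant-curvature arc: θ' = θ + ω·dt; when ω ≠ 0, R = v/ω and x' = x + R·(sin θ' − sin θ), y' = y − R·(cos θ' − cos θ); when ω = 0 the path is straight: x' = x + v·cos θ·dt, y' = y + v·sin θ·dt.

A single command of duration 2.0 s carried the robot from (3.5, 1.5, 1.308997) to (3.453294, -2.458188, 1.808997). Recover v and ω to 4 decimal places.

v = -2.0000, ω = 0.2500

Δθ = 1.808997 − 1.308997 = 0.500000
ω = Δθ/dt = 0.500000/2.0 = 0.2500
R = −Δy/(cos θ' − cos θ) = -8.0000
v = R·ω = -8.0000·0.2500 = -2.0000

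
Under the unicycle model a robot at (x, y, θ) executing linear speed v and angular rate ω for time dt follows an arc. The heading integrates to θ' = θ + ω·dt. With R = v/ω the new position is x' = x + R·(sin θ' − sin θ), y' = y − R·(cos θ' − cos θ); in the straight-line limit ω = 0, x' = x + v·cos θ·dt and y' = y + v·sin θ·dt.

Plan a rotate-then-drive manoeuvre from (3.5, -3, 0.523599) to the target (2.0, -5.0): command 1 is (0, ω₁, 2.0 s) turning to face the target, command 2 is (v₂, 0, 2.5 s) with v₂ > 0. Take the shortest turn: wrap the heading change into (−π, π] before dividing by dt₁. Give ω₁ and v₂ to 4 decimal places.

heading to target = atan2(-5−-3, 2−3.5) = -2.2143
Δθ = wrap(-2.2143 − 0.5236) = -2.7379; ω₁ = Δθ/dt₁ = -1.3689
distance = √((2−3.5)² + (-5−-3)²) = 2.5000; v₂ = distance/dt₂ = 1.0000

ω₁ = -1.3689, v₂ = 1.0000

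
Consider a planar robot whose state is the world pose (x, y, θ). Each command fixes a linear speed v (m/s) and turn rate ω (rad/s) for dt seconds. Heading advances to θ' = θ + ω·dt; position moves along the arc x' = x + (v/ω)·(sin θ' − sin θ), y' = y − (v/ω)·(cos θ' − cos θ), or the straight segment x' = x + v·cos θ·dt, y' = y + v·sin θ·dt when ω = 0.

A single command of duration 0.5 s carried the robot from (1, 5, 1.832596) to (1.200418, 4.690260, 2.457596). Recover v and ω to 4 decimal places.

v = -0.7500, ω = 1.2500

Δθ = 2.457596 − 1.832596 = 0.625000
ω = Δθ/dt = 0.625000/0.5 = 1.2500
R = −Δy/(cos θ' − cos θ) = -0.6000
v = R·ω = -0.6000·1.2500 = -0.7500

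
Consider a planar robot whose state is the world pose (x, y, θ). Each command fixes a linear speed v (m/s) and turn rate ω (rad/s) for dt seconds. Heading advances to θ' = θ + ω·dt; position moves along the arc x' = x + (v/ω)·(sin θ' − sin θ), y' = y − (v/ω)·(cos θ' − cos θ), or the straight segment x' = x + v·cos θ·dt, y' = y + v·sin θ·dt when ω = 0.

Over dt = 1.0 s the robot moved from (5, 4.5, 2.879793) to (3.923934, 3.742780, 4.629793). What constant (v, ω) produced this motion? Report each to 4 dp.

Δθ = 4.629793 − 2.879793 = 1.750000
ω = Δθ/dt = 1.750000/1.0 = 1.7500
R = Δx/(sin θ' − sin θ) = 0.8571
v = R·ω = 0.8571·1.7500 = 1.5000

v = 1.5000, ω = 1.7500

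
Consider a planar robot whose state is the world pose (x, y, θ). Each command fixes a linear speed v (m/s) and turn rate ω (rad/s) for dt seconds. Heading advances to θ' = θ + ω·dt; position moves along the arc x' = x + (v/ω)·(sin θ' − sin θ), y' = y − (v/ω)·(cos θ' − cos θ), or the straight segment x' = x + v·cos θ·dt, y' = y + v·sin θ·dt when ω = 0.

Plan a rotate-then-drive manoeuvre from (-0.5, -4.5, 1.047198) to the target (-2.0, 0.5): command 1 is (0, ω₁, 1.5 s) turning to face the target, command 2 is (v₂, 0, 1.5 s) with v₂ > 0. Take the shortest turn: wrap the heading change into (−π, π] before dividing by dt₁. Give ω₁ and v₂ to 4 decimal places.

heading to target = atan2(0.5−-4.5, -2−-0.5) = 1.8623
Δθ = wrap(1.8623 − 1.0472) = 0.8151; ω₁ = Δθ/dt₁ = 0.5434
distance = √((-2−-0.5)² + (0.5−-4.5)²) = 5.2202; v₂ = distance/dt₂ = 3.4801

ω₁ = 0.5434, v₂ = 3.4801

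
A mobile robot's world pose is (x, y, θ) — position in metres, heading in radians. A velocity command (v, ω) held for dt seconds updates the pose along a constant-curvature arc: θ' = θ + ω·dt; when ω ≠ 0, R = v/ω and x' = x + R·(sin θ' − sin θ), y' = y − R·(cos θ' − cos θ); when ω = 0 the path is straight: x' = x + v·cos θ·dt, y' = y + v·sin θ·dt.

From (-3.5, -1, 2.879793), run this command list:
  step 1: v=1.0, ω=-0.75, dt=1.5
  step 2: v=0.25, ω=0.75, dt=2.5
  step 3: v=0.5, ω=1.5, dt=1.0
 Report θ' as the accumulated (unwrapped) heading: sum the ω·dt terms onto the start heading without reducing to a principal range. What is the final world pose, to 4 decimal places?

step 1: θ'=1.7548 (R=-1.3333) → pose (-4.4657, 0.0440, 1.7548)
step 2: θ'=3.6298 (R=0.3333) → pose (-4.9498, 0.2774, 3.6298)
step 3: θ'=5.1298 (R=0.3333) → pose (-5.0982, -0.1522, 5.1298)

(-5.0982, -0.1522, 5.1298)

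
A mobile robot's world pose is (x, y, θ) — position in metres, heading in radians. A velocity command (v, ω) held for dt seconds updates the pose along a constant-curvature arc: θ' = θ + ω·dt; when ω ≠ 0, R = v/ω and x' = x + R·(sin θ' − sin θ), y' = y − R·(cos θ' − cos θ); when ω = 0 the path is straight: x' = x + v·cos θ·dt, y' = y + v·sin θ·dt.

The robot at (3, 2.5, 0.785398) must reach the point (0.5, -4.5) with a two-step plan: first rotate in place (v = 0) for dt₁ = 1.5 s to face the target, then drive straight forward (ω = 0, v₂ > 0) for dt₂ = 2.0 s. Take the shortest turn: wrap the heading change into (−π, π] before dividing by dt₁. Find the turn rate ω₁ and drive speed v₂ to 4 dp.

ω₁ = -1.7995, v₂ = 3.7165

heading to target = atan2(-4.5−2.5, 0.5−3) = -1.9138
Δθ = wrap(-1.9138 − 0.7854) = -2.6992; ω₁ = Δθ/dt₁ = -1.7995
distance = √((0.5−3)² + (-4.5−2.5)²) = 7.4330; v₂ = distance/dt₂ = 3.7165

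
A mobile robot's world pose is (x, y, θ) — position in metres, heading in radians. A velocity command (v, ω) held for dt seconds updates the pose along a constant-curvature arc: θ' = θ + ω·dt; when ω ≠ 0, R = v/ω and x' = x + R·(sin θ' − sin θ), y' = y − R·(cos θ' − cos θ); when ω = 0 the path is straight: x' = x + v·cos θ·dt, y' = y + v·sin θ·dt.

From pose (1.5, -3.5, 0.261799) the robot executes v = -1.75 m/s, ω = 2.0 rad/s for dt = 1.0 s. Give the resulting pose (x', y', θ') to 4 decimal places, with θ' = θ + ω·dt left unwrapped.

(1.0522, -4.9028, 2.2618)

θ' = 0.2618 + 2.0·1.0 = 2.2618
R = v/ω = -1.75/2.0 = -0.8750
x' = 1.5 + -0.8750·(sin 2.2618 − sin 0.2618) = 1.0522
y' = -3.5 − -0.8750·(cos 2.2618 − cos 0.2618) = -4.9028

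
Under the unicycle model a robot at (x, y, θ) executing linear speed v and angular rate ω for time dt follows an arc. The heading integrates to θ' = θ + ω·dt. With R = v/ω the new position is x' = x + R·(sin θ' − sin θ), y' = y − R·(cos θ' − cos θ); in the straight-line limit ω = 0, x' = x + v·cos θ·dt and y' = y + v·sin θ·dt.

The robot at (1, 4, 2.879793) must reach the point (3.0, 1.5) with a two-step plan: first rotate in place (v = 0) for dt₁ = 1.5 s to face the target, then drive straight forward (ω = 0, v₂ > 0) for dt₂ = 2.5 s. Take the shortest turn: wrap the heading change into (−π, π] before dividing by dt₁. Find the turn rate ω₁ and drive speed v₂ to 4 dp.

heading to target = atan2(1.5−4, 3−1) = -0.8961
Δθ = wrap(-0.8961 − 2.8798) = 2.5073; ω₁ = Δθ/dt₁ = 1.6716
distance = √((3−1)² + (1.5−4)²) = 3.2016; v₂ = distance/dt₂ = 1.2806

ω₁ = 1.6716, v₂ = 1.2806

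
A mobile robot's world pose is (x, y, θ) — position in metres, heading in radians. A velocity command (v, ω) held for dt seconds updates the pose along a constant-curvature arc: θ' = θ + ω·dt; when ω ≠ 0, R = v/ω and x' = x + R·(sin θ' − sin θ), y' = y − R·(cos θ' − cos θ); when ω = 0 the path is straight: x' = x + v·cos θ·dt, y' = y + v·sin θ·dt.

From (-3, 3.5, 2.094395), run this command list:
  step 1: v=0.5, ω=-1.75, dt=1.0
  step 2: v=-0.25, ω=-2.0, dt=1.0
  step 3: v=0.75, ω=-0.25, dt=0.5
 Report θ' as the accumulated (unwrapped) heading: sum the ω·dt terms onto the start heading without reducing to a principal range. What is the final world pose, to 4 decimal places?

step 1: θ'=0.3444 (R=-0.2857) → pose (-2.8490, 3.9118, 0.3444)
step 2: θ'=-1.6556 (R=0.1250) → pose (-3.0158, 4.0400, -1.6556)
step 3: θ'=-1.7806 (R=-3.0000) → pose (-3.0708, 3.6693, -1.7806)

(-3.0708, 3.6693, -1.7806)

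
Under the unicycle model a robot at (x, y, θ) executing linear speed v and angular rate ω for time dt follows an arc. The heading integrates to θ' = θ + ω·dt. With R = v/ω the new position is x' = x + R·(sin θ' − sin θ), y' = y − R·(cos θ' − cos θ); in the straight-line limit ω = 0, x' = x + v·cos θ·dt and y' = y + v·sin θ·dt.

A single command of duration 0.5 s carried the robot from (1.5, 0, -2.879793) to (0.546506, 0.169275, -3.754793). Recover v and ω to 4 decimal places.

Δθ = -3.754793 − -2.879793 = -0.875000
ω = Δθ/dt = -0.875000/0.5 = -1.7500
R = Δx/(sin θ' − sin θ) = -1.1429
v = R·ω = -1.1429·-1.7500 = 2.0000

v = 2.0000, ω = -1.7500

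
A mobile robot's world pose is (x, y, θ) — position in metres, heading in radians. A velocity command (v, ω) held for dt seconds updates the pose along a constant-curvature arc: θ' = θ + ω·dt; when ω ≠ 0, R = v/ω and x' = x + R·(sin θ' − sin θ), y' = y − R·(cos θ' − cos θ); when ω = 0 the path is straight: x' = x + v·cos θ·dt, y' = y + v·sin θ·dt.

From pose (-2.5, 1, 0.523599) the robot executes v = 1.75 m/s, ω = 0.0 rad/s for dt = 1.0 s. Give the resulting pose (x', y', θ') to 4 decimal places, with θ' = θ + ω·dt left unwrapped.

θ' = 0.5236 + 0.0·1.0 = 0.5236
ω = 0 → straight: x' = -2.5 + 1.75·cos(0.5236)·1.0 = -0.9845
y' = 1 + 1.75·sin(0.5236)·1.0 = 1.8750

(-0.9845, 1.8750, 0.5236)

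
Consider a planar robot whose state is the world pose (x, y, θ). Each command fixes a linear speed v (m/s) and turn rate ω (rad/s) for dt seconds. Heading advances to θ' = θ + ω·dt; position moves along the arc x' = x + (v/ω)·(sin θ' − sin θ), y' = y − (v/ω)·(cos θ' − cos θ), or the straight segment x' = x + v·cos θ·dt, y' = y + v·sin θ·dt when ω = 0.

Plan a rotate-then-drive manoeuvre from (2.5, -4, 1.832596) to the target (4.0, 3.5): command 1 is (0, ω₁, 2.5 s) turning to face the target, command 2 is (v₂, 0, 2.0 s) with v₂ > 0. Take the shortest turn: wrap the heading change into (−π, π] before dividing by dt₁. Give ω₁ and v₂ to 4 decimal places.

heading to target = atan2(3.5−-4, 4−2.5) = 1.3734
Δθ = wrap(1.3734 − 1.8326) = -0.4592; ω₁ = Δθ/dt₁ = -0.1837
distance = √((4−2.5)² + (3.5−-4)²) = 7.6485; v₂ = distance/dt₂ = 3.8243

ω₁ = -0.1837, v₂ = 3.8243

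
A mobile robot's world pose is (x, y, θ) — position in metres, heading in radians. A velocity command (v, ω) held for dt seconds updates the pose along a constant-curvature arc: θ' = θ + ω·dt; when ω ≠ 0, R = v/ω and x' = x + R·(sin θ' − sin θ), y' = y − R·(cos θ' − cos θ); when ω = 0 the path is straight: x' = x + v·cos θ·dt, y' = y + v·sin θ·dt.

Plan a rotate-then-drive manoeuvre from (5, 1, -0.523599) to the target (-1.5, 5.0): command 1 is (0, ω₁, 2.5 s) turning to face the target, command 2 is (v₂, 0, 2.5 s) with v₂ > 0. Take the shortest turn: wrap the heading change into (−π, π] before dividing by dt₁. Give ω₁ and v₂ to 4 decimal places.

heading to target = atan2(5−1, -1.5−5) = 2.5899
Δθ = wrap(2.5899 − -0.5236) = 3.1135; ω₁ = Δθ/dt₁ = 1.2454
distance = √((-1.5−5)² + (5−1)²) = 7.6322; v₂ = distance/dt₂ = 3.0529

ω₁ = 1.2454, v₂ = 3.0529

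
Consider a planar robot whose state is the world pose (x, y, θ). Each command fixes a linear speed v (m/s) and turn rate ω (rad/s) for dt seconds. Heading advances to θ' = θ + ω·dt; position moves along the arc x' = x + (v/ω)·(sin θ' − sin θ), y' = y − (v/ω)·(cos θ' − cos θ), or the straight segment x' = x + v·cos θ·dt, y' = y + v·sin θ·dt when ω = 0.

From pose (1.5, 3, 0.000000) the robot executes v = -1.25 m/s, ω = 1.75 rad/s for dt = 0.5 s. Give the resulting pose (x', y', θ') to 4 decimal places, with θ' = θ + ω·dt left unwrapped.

(0.9518, 2.7436, 0.8750)

θ' = 0.0000 + 1.75·0.5 = 0.8750
R = v/ω = -1.25/1.75 = -0.7143
x' = 1.5 + -0.7143·(sin 0.8750 − sin 0.0000) = 0.9518
y' = 3 − -0.7143·(cos 0.8750 − cos 0.0000) = 2.7436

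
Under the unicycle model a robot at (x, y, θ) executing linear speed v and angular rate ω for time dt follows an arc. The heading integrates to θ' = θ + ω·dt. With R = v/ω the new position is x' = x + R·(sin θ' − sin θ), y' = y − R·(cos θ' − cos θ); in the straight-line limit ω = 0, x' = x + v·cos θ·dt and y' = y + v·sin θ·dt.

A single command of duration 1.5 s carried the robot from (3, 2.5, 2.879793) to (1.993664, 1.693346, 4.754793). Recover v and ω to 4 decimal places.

Δθ = 4.754793 − 2.879793 = 1.875000
ω = Δθ/dt = 1.875000/1.5 = 1.2500
R = Δx/(sin θ' − sin θ) = 0.8000
v = R·ω = 0.8000·1.2500 = 1.0000

v = 1.0000, ω = 1.2500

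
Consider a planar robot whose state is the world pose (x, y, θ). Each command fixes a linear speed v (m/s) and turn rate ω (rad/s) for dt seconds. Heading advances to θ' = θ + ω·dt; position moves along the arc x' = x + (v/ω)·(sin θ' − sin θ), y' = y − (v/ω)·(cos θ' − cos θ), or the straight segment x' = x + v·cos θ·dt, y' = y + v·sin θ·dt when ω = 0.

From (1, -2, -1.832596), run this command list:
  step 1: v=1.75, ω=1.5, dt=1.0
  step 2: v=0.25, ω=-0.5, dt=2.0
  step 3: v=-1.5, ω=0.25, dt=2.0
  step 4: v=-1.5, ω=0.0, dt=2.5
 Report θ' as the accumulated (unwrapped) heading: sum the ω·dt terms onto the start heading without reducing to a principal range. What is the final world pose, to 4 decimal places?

(-1.8475, 1.6365, -0.8326)

step 1: θ'=-0.3326 (R=1.1667) → pose (1.7460, -3.4047, -0.3326)
step 2: θ'=-1.3326 (R=-0.5000) → pose (2.0686, -3.7593, -1.3326)
step 3: θ'=-0.8326 (R=-6.0000) → pose (0.6761, -1.1373, -0.8326)
step 4: θ'=-0.8326 (straight) → pose (-1.8475, 1.6365, -0.8326)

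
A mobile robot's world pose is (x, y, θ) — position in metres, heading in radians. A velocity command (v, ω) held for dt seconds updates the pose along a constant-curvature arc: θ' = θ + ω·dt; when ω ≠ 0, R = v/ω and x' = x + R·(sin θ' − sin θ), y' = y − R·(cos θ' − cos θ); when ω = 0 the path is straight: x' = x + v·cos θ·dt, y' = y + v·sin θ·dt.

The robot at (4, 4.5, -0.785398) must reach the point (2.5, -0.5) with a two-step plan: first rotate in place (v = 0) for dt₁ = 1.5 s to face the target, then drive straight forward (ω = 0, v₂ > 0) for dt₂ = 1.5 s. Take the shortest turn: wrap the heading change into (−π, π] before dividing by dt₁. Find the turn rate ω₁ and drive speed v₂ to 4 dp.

heading to target = atan2(-0.5−4.5, 2.5−4) = -1.8623
Δθ = wrap(-1.8623 − -0.7854) = -1.0769; ω₁ = Δθ/dt₁ = -0.7179
distance = √((2.5−4)² + (-0.5−4.5)²) = 5.2202; v₂ = distance/dt₂ = 3.4801

ω₁ = -0.7179, v₂ = 3.4801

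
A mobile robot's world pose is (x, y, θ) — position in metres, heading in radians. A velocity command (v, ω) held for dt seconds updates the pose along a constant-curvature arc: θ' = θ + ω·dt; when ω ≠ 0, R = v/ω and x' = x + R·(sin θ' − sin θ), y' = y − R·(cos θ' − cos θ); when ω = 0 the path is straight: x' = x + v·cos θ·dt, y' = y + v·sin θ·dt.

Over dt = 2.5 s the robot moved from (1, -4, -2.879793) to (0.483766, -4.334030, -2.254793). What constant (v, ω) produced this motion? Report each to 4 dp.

Δθ = -2.254793 − -2.879793 = 0.625000
ω = Δθ/dt = 0.625000/2.5 = 0.2500
R = Δx/(sin θ' − sin θ) = 1.0000
v = R·ω = 1.0000·0.2500 = 0.2500

v = 0.2500, ω = 0.2500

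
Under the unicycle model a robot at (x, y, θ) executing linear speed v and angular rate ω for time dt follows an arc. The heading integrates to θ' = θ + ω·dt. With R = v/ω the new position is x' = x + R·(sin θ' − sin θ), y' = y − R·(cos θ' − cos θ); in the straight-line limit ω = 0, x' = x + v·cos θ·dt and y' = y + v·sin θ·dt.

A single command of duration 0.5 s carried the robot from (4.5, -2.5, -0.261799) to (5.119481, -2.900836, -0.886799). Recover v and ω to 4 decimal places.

Δθ = -0.886799 − -0.261799 = -0.625000
ω = Δθ/dt = -0.625000/0.5 = -1.2500
R = Δx/(sin θ' − sin θ) = -1.2000
v = R·ω = -1.2000·-1.2500 = 1.5000

v = 1.5000, ω = -1.2500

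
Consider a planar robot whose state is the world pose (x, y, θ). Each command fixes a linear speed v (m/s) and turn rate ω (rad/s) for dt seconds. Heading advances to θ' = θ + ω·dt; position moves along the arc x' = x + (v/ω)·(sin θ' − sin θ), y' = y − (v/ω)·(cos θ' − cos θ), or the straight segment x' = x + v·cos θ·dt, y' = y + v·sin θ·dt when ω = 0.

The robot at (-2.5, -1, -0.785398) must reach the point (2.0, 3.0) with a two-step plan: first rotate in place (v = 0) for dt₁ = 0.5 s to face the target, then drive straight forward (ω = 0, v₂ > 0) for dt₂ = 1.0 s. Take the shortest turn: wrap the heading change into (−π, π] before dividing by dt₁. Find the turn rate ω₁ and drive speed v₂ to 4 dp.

heading to target = atan2(3−-1, 2−-2.5) = 0.7266
Δθ = wrap(0.7266 − -0.7854) = 1.5120; ω₁ = Δθ/dt₁ = 3.0241
distance = √((2−-2.5)² + (3−-1)²) = 6.0208; v₂ = distance/dt₂ = 6.0208

ω₁ = 3.0241, v₂ = 6.0208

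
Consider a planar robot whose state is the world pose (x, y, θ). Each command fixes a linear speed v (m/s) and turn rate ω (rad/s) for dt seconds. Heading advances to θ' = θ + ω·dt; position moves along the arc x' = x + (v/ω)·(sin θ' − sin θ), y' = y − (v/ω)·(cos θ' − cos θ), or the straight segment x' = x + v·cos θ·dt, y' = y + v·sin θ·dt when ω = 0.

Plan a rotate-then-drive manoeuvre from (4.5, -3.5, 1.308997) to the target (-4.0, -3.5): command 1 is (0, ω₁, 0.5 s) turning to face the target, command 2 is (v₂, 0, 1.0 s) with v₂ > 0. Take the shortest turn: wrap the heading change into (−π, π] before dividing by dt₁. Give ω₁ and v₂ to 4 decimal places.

heading to target = atan2(-3.5−-3.5, -4−4.5) = 3.1416
Δθ = wrap(3.1416 − 1.3090) = 1.8326; ω₁ = Δθ/dt₁ = 3.6652
distance = √((-4−4.5)² + (-3.5−-3.5)²) = 8.5000; v₂ = distance/dt₂ = 8.5000

ω₁ = 3.6652, v₂ = 8.5000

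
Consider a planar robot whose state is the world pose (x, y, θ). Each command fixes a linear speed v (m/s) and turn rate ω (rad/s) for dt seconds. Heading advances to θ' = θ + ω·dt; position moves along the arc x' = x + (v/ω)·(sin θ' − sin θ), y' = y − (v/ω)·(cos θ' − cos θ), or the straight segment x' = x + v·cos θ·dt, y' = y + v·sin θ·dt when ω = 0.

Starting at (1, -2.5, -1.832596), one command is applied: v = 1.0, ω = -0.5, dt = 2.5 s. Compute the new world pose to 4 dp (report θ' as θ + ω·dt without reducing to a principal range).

θ' = -1.8326 + -0.5·2.5 = -3.0826
R = v/ω = 1.0/-0.5 = -2.0000
x' = 1 + -2.0000·(sin -3.0826 − sin -1.8326) = -0.8139
y' = -2.5 − -2.0000·(cos -3.0826 − cos -1.8326) = -3.9789

(-0.8139, -3.9789, -3.0826)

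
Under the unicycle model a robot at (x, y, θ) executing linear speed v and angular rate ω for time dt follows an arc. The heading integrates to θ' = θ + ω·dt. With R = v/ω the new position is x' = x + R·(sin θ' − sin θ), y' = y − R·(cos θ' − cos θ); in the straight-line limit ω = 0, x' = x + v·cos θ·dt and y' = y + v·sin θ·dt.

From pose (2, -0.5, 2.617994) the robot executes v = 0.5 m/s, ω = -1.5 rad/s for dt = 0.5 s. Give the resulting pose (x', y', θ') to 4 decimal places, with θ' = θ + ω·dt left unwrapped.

(1.8479, -0.3089, 1.8680)

θ' = 2.6180 + -1.5·0.5 = 1.8680
R = v/ω = 0.5/-1.5 = -0.3333
x' = 2 + -0.3333·(sin 1.8680 − sin 2.6180) = 1.8479
y' = -0.5 − -0.3333·(cos 1.8680 − cos 2.6180) = -0.3089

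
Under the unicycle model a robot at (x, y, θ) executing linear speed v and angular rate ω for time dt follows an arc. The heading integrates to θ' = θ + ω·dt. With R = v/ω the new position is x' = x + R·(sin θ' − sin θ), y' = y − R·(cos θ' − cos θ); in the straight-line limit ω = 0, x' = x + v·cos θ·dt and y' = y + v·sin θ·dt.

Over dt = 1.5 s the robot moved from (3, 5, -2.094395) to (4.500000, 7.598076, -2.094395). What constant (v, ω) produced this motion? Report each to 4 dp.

v = -2.0000, ω = 0.0000

Δθ = -2.094395 − -2.094395 = 0.000000
ω = Δθ/dt = 0.000000/1.5 = 0.0000
ω = 0 → v = (Δx·cos θ + Δy·sin θ)/dt = -2.0000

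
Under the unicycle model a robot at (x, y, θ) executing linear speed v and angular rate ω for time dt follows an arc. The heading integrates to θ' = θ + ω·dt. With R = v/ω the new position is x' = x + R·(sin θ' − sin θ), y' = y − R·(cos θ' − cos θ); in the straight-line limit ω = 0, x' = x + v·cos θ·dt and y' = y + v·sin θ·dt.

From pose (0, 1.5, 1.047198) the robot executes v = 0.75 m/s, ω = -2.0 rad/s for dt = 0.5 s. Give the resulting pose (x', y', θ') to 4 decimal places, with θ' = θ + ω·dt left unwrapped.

θ' = 1.0472 + -2.0·0.5 = 0.0472
R = v/ω = 0.75/-2.0 = -0.3750
x' = 0 + -0.3750·(sin 0.0472 − sin 1.0472) = 0.3071
y' = 1.5 − -0.3750·(cos 0.0472 − cos 1.0472) = 1.6871

(0.3071, 1.6871, 0.0472)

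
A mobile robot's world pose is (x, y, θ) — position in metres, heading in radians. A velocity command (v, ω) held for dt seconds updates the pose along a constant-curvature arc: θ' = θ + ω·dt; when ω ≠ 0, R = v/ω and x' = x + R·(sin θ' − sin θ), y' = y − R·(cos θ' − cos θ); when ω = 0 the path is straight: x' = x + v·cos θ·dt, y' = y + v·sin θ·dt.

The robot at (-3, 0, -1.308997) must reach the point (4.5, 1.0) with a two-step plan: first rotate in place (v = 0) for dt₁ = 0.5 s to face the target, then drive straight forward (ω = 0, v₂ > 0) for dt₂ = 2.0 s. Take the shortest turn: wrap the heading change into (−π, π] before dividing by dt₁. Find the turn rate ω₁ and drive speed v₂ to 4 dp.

ω₁ = 2.8831, v₂ = 3.7832

heading to target = atan2(1−0, 4.5−-3) = 0.1326
Δθ = wrap(0.1326 − -1.3090) = 1.4415; ω₁ = Δθ/dt₁ = 2.8831
distance = √((4.5−-3)² + (1−0)²) = 7.5664; v₂ = distance/dt₂ = 3.7832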